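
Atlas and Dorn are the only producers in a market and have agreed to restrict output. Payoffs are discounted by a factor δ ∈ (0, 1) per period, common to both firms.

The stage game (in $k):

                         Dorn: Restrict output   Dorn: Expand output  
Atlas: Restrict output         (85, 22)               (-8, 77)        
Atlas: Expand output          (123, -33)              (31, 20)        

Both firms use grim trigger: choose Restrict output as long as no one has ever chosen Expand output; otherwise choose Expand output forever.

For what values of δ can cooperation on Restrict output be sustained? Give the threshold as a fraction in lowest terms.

55/57

For Atlas: deviation gain 123−85 = 38, per-period punishment loss 85−31 = 54. IC gives δ ≥ 38/92 = 19/46.
For Dorn: gain 55, loss 2 per period, so δ ≥ 55/57.
The tighter constraint is Dorn's, so cooperation needs δ ≥ 55/57.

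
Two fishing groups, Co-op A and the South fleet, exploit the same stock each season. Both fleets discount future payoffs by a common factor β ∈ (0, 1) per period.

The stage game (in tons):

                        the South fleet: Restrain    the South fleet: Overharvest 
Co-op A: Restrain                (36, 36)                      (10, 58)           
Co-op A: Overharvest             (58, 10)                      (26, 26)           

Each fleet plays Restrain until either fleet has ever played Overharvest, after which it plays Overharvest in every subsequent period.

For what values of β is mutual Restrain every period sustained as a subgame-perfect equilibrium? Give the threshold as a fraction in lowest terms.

Under grim trigger the critical discount factor is (T−C)/(T−P) with T = 58, C = 36, P = 26.
β* = (58−36)/(58−26) = 22/32 = 11/16.

11/16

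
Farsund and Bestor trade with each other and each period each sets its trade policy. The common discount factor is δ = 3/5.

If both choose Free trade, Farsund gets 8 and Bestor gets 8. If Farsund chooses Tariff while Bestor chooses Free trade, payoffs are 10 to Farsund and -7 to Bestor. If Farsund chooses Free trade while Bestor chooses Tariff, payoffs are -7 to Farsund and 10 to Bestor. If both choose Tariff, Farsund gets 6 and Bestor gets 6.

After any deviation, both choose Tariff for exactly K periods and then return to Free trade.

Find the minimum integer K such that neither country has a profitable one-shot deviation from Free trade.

IC: δ(1−δ^K)/(1−δ) ≥ (10−8)/(8−6) = 1.
With δ = 3/5: need 1 − δ^K ≥ 1·(1−3/5)/(3/5), i.e. δ^K ≤ 0.3333.
Since (3/5)^2 = 0.3600 and (3/5)^3 = 0.2160, the smallest such K is 3.

3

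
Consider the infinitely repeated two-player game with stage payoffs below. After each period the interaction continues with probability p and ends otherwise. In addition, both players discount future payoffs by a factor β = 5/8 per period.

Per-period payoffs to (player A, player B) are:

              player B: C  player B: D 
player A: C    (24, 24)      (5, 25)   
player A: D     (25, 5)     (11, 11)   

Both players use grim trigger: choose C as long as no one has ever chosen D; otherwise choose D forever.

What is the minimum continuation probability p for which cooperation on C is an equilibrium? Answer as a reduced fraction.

4/35

Expected continuation weight on next period's payoff is β·p = 5/8·p, which plays the role of the discount factor.
Cooperation requires 5/8·p ≥ (25−24)/(25−11) = 1/14, hence p ≥ 4/35.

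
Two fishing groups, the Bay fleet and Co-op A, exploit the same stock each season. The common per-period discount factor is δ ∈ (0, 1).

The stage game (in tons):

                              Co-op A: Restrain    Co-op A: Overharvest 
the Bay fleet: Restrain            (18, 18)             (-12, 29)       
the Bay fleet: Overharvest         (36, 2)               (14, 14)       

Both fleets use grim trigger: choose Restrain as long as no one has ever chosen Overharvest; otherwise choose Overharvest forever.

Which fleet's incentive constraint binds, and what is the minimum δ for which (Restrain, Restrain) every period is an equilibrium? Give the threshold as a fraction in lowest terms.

the Bay fleet; δ ≥ 9/11

the Bay fleet: cooperation gives 18 each period; deviation gives 36 once then 14 forever.
  18/(1−δ) ≥ 36 + 14δ/(1−δ) ⇒ δ ≥ 18/22 = 9/11.
Co-op A: cooperation gives 18 each period; deviation gives 29 once then 14 forever.
  δ ≥ 11/15.
Both must hold, so the binding constraint is the Bay fleet's: δ ≥ 9/11.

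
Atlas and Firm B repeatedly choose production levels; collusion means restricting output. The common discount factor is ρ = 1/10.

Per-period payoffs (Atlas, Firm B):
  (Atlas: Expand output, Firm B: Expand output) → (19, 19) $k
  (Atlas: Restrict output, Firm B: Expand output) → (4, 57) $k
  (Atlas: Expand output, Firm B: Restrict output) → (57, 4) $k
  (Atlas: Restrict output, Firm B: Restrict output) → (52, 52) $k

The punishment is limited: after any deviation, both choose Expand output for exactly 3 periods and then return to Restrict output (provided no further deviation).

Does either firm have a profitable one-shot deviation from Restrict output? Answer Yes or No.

Comparing payoff streams over the 4 periods until play realigns: cooperate → 52(1+ρ+…+ρ^3); deviate → 57 + 19(ρ+…+ρ^3).
Cooperation is sustained iff (52−19)(ρ+…+ρ^3) ≥ 57−52.
ρ+…+ρ^3 = 1/10·(1−(1/10)^3)/(1−1/10) = 0.1110, and (57−52)/(52−19) = 0.1515.
0.1110 < 0.1515, so cooperation is not sustainable.

Yes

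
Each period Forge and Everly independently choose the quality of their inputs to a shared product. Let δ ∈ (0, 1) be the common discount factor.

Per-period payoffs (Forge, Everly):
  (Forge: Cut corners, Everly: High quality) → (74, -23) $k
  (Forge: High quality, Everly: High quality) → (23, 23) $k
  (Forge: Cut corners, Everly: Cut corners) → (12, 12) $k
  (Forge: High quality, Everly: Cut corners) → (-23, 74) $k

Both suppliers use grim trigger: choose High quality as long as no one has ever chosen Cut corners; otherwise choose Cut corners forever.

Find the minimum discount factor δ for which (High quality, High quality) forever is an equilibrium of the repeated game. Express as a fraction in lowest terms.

Under grim trigger the critical discount factor is (T−C)/(T−P) with T = 74, C = 23, P = 12.
δ* = (74−23)/(74−12) = 51/62.

51/62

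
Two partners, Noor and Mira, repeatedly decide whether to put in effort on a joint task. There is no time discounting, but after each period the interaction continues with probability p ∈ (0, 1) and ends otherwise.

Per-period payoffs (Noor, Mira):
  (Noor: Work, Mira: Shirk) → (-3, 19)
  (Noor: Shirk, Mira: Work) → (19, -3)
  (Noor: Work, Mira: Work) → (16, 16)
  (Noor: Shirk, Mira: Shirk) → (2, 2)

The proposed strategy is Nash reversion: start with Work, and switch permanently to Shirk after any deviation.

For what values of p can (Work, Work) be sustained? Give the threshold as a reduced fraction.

With no time discounting, the continuation probability p plays the role of the discount factor.
Grim-trigger IC: 16/(1−p) ≥ 19 + 2p/(1−p) ⇒ p ≥ (19−16)/(19−2) = 3/17.

3/17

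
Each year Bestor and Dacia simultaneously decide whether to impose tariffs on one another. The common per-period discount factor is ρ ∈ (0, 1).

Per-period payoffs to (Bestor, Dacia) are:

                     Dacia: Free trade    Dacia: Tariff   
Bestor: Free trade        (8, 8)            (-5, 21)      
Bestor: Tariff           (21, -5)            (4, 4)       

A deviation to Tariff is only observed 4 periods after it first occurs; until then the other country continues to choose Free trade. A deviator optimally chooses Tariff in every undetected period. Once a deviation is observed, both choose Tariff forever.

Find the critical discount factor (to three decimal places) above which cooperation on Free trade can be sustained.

A deviator earns 21 for 4 periods, then 4 forever; cooperating earns 8 forever. Multiplying the IC by (1−ρ):
8 ≥ 21(1−ρ^4) + 4ρ^4, so 17·ρ^4 ≥ 13 and ρ^4 ≥ 13/17.
ρ ≥ (13/17)^(1/4) ≈ 0.935.

0.935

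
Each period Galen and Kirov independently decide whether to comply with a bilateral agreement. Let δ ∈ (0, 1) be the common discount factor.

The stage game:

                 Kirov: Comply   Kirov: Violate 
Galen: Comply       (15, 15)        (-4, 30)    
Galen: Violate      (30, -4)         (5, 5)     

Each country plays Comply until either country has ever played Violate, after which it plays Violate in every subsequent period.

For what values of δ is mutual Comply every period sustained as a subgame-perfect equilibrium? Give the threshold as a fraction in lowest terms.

3/5

15/(1−δ) ≥ 30 + 5δ/(1−δ)
15 ≥ 30 − 25δ
δ ≥ 15/25 = 3/5.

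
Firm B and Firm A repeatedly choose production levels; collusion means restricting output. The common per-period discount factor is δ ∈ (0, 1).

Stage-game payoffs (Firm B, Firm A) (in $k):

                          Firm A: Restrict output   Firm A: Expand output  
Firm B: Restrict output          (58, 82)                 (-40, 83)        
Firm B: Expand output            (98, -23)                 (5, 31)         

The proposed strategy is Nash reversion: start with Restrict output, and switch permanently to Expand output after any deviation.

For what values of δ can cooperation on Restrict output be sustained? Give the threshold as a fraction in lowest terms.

40/93

For Firm B: deviation gain 98−58 = 40, per-period punishment loss 58−5 = 53. IC gives δ ≥ 40/93.
For Firm A: gain 1, loss 51 per period, so δ ≥ 1/52.
The tighter constraint is Firm B's, so cooperation needs δ ≥ 40/93.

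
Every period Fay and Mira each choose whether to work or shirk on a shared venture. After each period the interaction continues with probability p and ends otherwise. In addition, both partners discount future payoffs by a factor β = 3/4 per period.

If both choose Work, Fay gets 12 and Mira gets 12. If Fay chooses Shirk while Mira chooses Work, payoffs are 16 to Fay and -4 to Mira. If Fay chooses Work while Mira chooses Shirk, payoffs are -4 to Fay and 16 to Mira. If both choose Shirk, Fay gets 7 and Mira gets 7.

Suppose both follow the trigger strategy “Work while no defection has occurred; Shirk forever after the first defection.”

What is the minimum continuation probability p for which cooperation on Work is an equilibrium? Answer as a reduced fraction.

16/27

With continuation probability p and discount β, the effective per-period discount factor is βp.
Grim-trigger IC: βp ≥ (16−12)/(16−7) = 4/9.
So p ≥ (4/9)/(3/4) = 16/27.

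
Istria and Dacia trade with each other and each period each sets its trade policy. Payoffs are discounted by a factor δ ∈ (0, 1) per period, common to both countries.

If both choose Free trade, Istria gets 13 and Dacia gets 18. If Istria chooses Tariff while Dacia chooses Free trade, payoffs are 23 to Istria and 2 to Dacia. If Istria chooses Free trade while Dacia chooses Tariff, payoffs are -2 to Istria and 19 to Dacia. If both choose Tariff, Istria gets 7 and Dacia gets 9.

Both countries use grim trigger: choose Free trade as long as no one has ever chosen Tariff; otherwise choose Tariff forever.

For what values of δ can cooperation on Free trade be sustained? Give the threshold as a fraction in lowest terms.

Istria's threshold: (23−13)/(23−7) = 5/8.
Dacia's threshold: (19−18)/(19−9) = 1/10.
5/8 > 1/10, so Istria binds and δ* = 5/8.

5/8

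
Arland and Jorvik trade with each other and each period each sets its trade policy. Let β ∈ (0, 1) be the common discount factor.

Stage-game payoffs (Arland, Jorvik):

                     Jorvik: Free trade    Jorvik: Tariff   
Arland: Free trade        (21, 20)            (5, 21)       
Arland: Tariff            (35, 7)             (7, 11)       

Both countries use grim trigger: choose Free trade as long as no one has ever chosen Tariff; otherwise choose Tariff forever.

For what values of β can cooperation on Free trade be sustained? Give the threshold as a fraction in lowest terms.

Arland's threshold: (35−21)/(35−7) = 1/2.
Jorvik's threshold: (21−20)/(21−11) = 1/10.
1/2 > 1/10, so Arland binds and β* = 1/2.

1/2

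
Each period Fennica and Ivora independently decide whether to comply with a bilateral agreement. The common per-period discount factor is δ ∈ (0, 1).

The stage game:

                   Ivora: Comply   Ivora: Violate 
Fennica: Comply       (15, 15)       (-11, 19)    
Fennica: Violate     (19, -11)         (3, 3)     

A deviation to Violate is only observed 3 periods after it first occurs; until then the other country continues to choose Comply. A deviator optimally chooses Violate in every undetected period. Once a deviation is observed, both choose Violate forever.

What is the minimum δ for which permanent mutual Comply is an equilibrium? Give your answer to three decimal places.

0.630

A deviator earns 19 for 3 periods, then 3 forever; cooperating earns 15 forever. Multiplying the IC by (1−δ):
15 ≥ 19(1−δ^3) + 3δ^3, so 16·δ^3 ≥ 4 and δ^3 ≥ 1/4.
δ ≥ (1/4)^(1/3) ≈ 0.630.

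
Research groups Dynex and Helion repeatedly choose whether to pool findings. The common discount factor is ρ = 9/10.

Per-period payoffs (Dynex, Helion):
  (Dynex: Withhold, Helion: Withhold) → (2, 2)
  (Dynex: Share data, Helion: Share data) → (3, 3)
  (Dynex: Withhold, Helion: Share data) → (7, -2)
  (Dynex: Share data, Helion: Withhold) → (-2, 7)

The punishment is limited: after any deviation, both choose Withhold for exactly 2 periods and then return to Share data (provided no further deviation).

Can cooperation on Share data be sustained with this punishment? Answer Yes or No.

No

A one-shot deviation gives 7 now, then 2 for 2 periods, then back to 3.
Gain from deviating: (7−3) today; loss: (3−2) in each of the next 2 periods.
No-deviation condition: (3−2)(ρ+…+ρ^2) ≥ 7−3, i.e. ρ+…+ρ^2 ≥ 4.
At ρ = 9/10: ρ+…+ρ^2 = 1.7100 < 4.0000.
So cooperation is not sustainable.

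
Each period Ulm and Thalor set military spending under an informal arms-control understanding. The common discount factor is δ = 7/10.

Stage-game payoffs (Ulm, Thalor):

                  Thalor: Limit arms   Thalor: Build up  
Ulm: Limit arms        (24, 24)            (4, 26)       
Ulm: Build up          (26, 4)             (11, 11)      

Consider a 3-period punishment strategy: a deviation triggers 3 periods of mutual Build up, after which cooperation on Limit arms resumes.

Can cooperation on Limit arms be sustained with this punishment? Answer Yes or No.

Comparing payoff streams over the 4 periods until play realigns: cooperate → 24(1+δ+…+δ^3); deviate → 26 + 11(δ+…+δ^3).
Cooperation is sustained iff (24−11)(δ+…+δ^3) ≥ 26−24.
δ+…+δ^3 = 7/10·(1−(7/10)^3)/(1−7/10) = 1.5330, and (26−24)/(24−11) = 0.1538.
1.5330 ≥ 0.1538, so cooperation is sustainable.

Yes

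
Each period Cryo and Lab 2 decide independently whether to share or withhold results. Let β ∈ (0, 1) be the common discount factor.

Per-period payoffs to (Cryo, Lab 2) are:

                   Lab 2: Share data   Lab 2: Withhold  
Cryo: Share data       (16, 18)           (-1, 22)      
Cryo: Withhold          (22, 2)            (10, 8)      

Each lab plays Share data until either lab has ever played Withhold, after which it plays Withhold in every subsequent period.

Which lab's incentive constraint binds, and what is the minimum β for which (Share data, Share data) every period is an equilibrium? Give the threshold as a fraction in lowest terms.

Cryo's threshold: (22−16)/(22−10) = 1/2.
Lab 2's threshold: (22−18)/(22−8) = 2/7.
1/2 > 2/7, so Cryo binds and β* = 1/2.

Cryo; β ≥ 1/2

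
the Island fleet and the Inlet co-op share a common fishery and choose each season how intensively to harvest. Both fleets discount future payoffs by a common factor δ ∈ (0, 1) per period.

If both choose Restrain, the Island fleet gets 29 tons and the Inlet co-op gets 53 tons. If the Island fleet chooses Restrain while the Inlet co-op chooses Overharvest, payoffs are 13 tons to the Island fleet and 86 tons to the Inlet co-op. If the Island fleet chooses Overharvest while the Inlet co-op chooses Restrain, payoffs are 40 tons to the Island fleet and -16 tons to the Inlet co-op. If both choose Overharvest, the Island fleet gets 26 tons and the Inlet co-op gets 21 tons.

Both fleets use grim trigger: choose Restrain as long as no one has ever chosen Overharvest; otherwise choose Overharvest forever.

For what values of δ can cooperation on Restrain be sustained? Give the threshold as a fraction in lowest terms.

11/14

the Island fleet: cooperation gives 29 each period; deviation gives 40 once then 26 forever.
  29/(1−δ) ≥ 40 + 26δ/(1−δ) ⇒ δ ≥ 11/14.
the Inlet co-op: cooperation gives 53 each period; deviation gives 86 once then 21 forever.
  δ ≥ 33/65.
Both must hold, so the binding constraint is the Island fleet's: δ ≥ 11/14.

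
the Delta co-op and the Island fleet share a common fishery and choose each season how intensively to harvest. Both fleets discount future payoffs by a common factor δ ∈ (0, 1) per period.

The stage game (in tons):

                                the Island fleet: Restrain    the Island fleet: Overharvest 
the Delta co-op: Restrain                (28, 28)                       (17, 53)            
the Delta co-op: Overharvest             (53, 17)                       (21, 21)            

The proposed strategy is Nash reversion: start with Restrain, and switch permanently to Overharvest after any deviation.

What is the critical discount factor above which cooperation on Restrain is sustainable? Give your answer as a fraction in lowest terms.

28/(1−δ) ≥ 53 + 21δ/(1−δ)
28 ≥ 53 − 32δ
δ ≥ 25/32.

25/32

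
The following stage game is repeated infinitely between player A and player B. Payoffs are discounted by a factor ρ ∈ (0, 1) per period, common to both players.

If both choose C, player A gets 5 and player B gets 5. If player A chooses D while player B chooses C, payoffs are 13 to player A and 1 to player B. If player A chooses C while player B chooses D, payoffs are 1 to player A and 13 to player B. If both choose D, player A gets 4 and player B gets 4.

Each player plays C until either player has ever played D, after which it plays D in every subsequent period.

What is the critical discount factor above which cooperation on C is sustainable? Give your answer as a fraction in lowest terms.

Cooperation forever yields 5 each period: 5/(1−ρ).
Deviating yields 13 once, then 4 forever: 13 + 4ρ/(1−ρ).
No profitable deviation requires 5/(1−ρ) ≥ 13 + 4ρ/(1−ρ).
Multiplying by (1−ρ): 5 ≥ 13(1−ρ) + 4ρ = 13 − 9ρ.
So 9ρ ≥ 8, i.e. ρ ≥ 8/9.

8/9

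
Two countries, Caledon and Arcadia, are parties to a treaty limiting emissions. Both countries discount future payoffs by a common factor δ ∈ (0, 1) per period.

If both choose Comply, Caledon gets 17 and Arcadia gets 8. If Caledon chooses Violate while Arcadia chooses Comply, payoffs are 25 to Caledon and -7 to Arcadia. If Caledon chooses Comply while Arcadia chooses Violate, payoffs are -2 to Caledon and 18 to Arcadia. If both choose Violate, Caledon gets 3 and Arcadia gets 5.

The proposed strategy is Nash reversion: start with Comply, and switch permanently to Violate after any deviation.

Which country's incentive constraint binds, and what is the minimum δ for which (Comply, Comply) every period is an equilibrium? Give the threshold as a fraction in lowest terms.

For Caledon: deviation gain 25−17 = 8, per-period punishment loss 17−3 = 14. IC gives δ ≥ 8/22 = 4/11.
For Arcadia: gain 10, loss 3 per period, so δ ≥ 10/13.
The tighter constraint is Arcadia's, so cooperation needs δ ≥ 10/13.

Arcadia; δ ≥ 10/13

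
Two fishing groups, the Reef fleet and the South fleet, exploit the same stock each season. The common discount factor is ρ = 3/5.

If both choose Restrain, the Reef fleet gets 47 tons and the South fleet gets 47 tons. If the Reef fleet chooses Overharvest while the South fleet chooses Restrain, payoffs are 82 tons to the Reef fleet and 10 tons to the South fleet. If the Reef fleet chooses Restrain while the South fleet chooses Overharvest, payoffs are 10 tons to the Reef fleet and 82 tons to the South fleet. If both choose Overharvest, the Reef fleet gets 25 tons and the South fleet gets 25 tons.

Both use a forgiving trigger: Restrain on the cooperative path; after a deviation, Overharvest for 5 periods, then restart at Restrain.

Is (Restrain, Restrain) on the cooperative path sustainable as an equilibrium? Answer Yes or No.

No

Comparing payoff streams over the 6 periods until play realigns: cooperate → 47(1+ρ+…+ρ^5); deviate → 82 + 25(ρ+…+ρ^5).
Cooperation is sustained iff (47−25)(ρ+…+ρ^5) ≥ 82−47.
ρ+…+ρ^5 = 3/5·(1−(3/5)^5)/(1−3/5) = 1.3834, and (82−47)/(47−25) = 1.5909.
1.3834 < 1.5909, so cooperation is not sustainable.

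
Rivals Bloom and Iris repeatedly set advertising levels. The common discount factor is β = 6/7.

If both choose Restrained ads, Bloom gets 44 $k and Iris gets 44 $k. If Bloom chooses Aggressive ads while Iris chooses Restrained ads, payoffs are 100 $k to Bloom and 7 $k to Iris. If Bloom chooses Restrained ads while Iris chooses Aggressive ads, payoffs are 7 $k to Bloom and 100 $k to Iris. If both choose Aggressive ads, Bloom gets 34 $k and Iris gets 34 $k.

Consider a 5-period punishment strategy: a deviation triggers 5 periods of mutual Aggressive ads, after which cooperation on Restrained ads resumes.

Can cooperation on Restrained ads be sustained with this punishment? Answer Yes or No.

Comparing payoff streams over the 6 periods until play realigns: cooperate → 44(1+β+…+β^5); deviate → 100 + 34(β+…+β^5).
Cooperation is sustained iff (44−34)(β+…+β^5) ≥ 100−44.
β+…+β^5 = 6/7·(1−(6/7)^5)/(1−6/7) = 3.2240, and (100−44)/(44−34) = 5.6000.
3.2240 < 5.6000, so cooperation is not sustainable.

No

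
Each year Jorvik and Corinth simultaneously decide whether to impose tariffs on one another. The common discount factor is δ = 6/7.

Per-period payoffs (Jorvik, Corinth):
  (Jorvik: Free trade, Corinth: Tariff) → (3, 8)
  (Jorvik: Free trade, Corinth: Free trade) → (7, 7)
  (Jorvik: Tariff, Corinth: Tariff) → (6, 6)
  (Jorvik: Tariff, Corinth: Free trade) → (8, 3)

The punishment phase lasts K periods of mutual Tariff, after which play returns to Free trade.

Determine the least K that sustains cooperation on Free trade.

IC: δ(1−δ^K)/(1−δ) ≥ (8−7)/(7−6) = 1.
With δ = 6/7: need 1 − δ^K ≥ 1·(1−6/7)/(6/7), i.e. δ^K ≤ 0.8333.
Since (6/7)^1 = 0.8571 and (6/7)^2 = 0.7347, the smallest such K is 2.

2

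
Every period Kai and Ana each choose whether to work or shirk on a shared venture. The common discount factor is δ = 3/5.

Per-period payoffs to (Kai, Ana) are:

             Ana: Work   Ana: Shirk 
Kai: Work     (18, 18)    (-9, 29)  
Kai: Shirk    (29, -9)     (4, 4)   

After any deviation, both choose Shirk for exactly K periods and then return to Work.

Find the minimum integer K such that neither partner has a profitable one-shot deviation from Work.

2

Need Σ_{k=1}^{K} δ^k ≥ (29−18)/(18−4) = 0.7857 at δ = 3/5.
At K = 1 the sum is 0.6000 < 0.7857; at K = 2 it is 0.9600 ≥ 0.7857.
So the minimum punishment length is K = 2.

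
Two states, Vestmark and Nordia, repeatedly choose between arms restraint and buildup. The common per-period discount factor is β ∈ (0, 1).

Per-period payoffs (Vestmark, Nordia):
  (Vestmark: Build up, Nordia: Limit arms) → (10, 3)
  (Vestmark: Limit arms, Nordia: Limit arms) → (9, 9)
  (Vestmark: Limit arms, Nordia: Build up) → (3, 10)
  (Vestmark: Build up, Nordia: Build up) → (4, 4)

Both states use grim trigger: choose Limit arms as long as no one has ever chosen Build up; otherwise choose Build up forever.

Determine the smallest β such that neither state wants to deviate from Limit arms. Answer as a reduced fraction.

One-period gain from deviating is 10 − 9 = 1. The loss is 9 − 4 = 5 in every subsequent period, with present value 5·β/(1−β).
Deviation is unprofitable when 5·β/(1−β) ≥ 1, i.e. β/(1−β) ≥ 1/5.
Equivalently β ≥ 1/(1+5) = 1/6.

1/6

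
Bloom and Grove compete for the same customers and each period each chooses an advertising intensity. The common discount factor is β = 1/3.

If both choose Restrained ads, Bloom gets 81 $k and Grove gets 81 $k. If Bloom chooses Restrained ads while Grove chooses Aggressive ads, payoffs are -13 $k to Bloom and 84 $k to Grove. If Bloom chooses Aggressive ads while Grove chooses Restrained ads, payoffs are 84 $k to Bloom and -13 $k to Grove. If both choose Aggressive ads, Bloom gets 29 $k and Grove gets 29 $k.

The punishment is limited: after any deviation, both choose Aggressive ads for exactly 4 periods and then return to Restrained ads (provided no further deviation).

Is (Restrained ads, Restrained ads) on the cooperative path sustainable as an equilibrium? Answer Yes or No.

Yes

Comparing payoff streams over the 5 periods until play realigns: cooperate → 81(1+β+…+β^4); deviate → 84 + 29(β+…+β^4).
Cooperation is sustained iff (81−29)(β+…+β^4) ≥ 84−81.
β+…+β^4 = 1/3·(1−(1/3)^4)/(1−1/3) = 0.4938, and (84−81)/(81−29) = 0.0577.
0.4938 ≥ 0.0577, so cooperation is sustainable.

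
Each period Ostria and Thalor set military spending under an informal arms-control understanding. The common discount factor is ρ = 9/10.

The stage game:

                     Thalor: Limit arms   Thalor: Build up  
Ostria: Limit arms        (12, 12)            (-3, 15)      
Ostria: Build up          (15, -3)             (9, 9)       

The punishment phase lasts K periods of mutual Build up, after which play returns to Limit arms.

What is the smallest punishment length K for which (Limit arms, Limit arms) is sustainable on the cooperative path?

Need Σ_{k=1}^{K} ρ^k ≥ (15−12)/(12−9) = 1.0000 at ρ = 9/10.
At K = 1 the sum is 0.9000 < 1.0000; at K = 2 it is 1.7100 ≥ 1.0000.
So the minimum punishment length is K = 2.

2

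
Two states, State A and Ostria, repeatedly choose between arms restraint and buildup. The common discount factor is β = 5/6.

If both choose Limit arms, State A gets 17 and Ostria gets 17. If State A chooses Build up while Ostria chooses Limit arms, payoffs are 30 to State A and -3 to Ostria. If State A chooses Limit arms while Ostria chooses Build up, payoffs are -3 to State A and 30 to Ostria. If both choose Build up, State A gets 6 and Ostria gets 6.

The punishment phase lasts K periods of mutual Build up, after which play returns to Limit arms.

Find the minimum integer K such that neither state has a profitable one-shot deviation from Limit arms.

2

IC: β(1−β^K)/(1−β) ≥ (30−17)/(17−6) = 13/11.
With β = 5/6: need 1 − β^K ≥ 13/11·(1−5/6)/(5/6), i.e. β^K ≤ 0.7636.
Since (5/6)^1 = 0.8333 and (5/6)^2 = 0.6944, the smallest such K is 2.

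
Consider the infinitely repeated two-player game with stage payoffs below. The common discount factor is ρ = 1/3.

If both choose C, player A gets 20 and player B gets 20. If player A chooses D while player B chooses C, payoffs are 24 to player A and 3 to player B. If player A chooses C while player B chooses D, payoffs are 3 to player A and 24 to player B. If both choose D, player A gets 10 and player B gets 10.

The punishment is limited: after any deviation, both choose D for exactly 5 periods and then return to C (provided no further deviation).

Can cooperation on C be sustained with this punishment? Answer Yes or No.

Comparing payoff streams over the 6 periods until play realigns: cooperate → 20(1+ρ+…+ρ^5); deviate → 24 + 10(ρ+…+ρ^5).
Cooperation is sustained iff (20−10)(ρ+…+ρ^5) ≥ 24−20.
ρ+…+ρ^5 = 1/3·(1−(1/3)^5)/(1−1/3) = 0.4979, and (24−20)/(20−10) = 0.4000.
0.4979 ≥ 0.4000, so cooperation is sustainable.

Yes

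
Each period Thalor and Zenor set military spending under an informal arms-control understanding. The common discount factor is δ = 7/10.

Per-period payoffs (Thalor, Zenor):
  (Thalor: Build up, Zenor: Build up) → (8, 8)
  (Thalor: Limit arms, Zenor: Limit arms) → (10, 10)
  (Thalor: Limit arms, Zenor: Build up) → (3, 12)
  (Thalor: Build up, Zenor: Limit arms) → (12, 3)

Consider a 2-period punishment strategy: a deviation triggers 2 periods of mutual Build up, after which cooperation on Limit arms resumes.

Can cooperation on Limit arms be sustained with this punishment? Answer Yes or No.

Yes

IC: δ+…+δ^2 ≥ (12−10)/(10−8) = 1.
At δ = 7/10: partial sum = 1.1900 ≥ 1.0000. Cooperation sustainable.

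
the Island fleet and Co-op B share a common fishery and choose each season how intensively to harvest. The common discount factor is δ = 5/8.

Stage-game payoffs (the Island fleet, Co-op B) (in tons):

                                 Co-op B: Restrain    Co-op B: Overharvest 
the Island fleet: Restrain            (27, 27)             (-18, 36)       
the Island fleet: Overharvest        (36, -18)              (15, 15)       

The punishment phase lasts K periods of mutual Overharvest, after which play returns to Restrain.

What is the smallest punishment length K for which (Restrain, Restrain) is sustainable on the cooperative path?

2

IC: δ(1−δ^K)/(1−δ) ≥ (36−27)/(27−15) = 3/4.
With δ = 5/8: need 1 − δ^K ≥ 3/4·(1−5/8)/(5/8), i.e. δ^K ≤ 0.5500.
Since (5/8)^1 = 0.6250 and (5/8)^2 = 0.3906, the smallest such K is 2.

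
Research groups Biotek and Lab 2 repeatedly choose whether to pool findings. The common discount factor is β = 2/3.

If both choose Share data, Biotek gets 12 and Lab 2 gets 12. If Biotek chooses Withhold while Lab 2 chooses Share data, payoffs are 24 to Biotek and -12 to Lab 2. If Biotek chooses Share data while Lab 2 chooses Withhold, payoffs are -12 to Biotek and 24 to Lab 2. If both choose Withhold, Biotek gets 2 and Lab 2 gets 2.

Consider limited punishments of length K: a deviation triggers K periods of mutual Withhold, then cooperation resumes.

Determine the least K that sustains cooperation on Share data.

3

Need Σ_{k=1}^{K} β^k ≥ (24−12)/(12−2) = 1.2000 at β = 2/3.
At K = 2 the sum is 1.1111 < 1.2000; at K = 3 it is 1.4074 ≥ 1.2000.
So the minimum punishment length is K = 3.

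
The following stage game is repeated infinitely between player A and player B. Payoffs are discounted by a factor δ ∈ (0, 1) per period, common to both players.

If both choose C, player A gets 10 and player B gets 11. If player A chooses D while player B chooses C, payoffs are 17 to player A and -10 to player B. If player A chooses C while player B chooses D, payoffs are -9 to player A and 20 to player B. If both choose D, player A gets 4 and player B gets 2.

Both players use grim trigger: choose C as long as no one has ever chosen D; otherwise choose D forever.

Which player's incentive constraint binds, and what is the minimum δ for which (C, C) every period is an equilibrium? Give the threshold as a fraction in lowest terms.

player A; δ ≥ 7/13

For player A: deviation gain 17−10 = 7, per-period punishment loss 10−4 = 6. IC gives δ ≥ 7/13.
For player B: gain 9, loss 9 per period, so δ ≥ 9/18 = 1/2.
The tighter constraint is player A's, so cooperation needs δ ≥ 7/13.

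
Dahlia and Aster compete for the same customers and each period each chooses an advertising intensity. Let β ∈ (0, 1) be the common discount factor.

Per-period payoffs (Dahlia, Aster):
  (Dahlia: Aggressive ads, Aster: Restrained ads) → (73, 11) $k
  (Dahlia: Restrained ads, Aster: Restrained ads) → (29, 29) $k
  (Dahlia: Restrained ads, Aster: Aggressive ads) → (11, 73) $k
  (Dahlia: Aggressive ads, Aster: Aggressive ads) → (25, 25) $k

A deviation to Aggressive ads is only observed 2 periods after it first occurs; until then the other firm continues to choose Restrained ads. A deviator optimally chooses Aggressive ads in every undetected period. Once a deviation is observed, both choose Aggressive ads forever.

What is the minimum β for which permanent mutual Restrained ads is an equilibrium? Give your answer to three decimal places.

0.957

The best deviation is to choose Aggressive ads for all 2 undetected periods, earning 73 each, then 25 forever once detected.
Deviation value: 73(1−β^2)/(1−β) + 25β^2/(1−β); cooperation value: 29/(1−β).
IC: 29 ≥ 73(1−β^2) + 25β^2 = 73 − 48β^2.
So β^2 ≥ 44/48 = 11/12, giving β ≥ (11/12)^(1/2) ≈ 0.957.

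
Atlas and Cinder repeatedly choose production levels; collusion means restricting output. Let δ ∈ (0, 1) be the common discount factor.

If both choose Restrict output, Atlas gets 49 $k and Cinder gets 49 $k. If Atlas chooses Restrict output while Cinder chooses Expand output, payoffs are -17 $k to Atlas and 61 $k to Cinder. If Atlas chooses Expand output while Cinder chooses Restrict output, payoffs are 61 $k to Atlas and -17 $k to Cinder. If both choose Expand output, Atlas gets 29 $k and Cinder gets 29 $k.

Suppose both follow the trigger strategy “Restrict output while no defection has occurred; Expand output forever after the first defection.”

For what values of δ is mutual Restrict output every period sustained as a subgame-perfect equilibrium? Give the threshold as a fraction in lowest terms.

3/8

49/(1−δ) ≥ 61 + 29δ/(1−δ)
49 ≥ 61 − 32δ
δ ≥ 12/32 = 3/8.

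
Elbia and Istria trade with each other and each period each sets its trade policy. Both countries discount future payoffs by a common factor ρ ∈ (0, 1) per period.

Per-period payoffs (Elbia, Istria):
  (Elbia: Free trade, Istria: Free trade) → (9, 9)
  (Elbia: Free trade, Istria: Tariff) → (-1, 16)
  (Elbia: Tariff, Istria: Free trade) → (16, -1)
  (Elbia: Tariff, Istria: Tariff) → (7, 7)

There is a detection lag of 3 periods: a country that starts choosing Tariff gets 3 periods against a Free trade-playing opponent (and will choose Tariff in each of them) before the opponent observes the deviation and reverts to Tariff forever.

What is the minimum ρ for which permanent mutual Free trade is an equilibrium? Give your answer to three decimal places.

0.920

Deviating for the 3 undetected periods gains 16−9 = 7 per period over cooperation, then loses 9−7 = 2 per period forever once punishment starts.
Gain: 7(1 + ρ + … + ρ^2); loss: 2·ρ^3/(1−ρ).
No profitable deviation ⇔ 7(1−ρ^3) ≤ 2·ρ^3, i.e. ρ^3 ≥ 7/(7+2) = 7/9.
Hence ρ ≥ (7/9)^(1/3) ≈ 0.920.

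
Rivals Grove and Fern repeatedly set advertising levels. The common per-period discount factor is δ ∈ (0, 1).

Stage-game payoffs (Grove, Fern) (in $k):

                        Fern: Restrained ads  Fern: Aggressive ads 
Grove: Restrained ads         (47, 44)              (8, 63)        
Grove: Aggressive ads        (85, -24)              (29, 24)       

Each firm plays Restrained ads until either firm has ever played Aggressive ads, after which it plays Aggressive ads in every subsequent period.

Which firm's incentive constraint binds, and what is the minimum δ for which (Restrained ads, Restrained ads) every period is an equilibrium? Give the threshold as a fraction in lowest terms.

For Grove: deviation gain 85−47 = 38, per-period punishment loss 47−29 = 18. IC gives δ ≥ 38/56 = 19/28.
For Fern: gain 19, loss 20 per period, so δ ≥ 19/39.
The tighter constraint is Grove's, so cooperation needs δ ≥ 19/28.

Grove; δ ≥ 19/28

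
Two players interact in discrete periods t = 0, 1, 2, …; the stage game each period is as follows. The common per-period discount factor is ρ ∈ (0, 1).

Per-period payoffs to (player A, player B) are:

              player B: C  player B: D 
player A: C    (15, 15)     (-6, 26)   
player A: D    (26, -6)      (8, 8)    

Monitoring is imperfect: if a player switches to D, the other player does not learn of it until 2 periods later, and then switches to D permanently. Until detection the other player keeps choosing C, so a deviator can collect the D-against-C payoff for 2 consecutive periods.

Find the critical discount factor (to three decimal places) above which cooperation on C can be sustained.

A deviator earns 26 for 2 periods, then 8 forever; cooperating earns 15 forever. Multiplying the IC by (1−ρ):
15 ≥ 26(1−ρ^2) + 8ρ^2, so 18·ρ^2 ≥ 11 and ρ^2 ≥ 11/18.
ρ ≥ (11/18)^(1/2) ≈ 0.782.

0.782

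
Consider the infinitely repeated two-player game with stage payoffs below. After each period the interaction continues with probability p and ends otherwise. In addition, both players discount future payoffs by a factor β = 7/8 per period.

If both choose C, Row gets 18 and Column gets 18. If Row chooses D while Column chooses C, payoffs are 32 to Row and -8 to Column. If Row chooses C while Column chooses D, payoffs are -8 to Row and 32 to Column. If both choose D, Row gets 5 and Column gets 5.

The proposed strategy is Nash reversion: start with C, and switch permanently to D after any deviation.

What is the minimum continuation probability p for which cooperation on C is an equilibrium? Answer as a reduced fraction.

16/27

Expected continuation weight on next period's payoff is β·p = 7/8·p, which plays the role of the discount factor.
Cooperation requires 7/8·p ≥ (32−18)/(32−5) = 14/27, hence p ≥ 16/27.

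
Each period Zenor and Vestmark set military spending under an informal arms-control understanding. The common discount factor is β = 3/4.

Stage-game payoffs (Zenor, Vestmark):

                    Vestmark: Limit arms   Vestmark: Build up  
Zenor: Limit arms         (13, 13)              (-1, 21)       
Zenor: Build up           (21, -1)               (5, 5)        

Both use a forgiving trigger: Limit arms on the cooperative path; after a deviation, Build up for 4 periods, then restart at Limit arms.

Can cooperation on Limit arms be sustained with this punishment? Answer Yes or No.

IC: β+…+β^4 ≥ (21−13)/(13−5) = 1.
At β = 3/4: partial sum = 2.0508 ≥ 1.0000. Cooperation sustainable.

Yes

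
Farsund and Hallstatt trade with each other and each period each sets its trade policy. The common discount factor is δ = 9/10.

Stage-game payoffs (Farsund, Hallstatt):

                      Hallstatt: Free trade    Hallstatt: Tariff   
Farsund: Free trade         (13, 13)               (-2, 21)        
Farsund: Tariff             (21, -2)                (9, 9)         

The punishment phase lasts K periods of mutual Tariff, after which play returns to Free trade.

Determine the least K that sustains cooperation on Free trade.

3

Need Σ_{k=1}^{K} δ^k ≥ (21−13)/(13−9) = 2.0000 at δ = 9/10.
At K = 2 the sum is 1.7100 < 2.0000; at K = 3 it is 2.4390 ≥ 2.0000.
So the minimum punishment length is K = 3.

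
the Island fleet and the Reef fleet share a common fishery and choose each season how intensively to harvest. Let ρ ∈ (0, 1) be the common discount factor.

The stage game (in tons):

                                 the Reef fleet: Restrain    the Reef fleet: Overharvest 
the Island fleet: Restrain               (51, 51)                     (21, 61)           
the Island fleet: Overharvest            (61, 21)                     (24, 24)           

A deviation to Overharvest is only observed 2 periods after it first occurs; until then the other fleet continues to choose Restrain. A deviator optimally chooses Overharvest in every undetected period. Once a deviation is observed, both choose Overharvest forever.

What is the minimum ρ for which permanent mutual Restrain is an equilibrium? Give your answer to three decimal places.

A deviator earns 61 for 2 periods, then 24 forever; cooperating earns 51 forever. Multiplying the IC by (1−ρ):
51 ≥ 61(1−ρ^2) + 24ρ^2, so 37·ρ^2 ≥ 10 and ρ^2 ≥ 10/37.
ρ ≥ (10/37)^(1/2) ≈ 0.520.

0.520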